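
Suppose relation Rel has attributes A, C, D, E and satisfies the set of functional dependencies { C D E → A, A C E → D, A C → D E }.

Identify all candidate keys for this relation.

{A, C}, {C, D, E}

{A, C}⁺: AC→DE adds D, E → {A, C, D, E}. Minimal: {C}⁺ = {C}; {A}⁺ = {A} — none reach the full schema.
{C, D, E}⁺: CDE→A adds A → {A, C, D, E}. Minimal: {D, E}⁺ = {D, E}; {C, E}⁺ = {C, E}; {C, D}⁺ = {C, D} — none reach the full schema.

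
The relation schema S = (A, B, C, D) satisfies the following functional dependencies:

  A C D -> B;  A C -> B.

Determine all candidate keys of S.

ACD

{A, C, D}⁺: ACD→B adds B → {A, B, C, D}. Minimal: {C, D}⁺ = {C, D}; {A, D}⁺ = {A, D}; {A, C}⁺ = {A, B, C} — none reach the full schema.
No other minimal superkey exists.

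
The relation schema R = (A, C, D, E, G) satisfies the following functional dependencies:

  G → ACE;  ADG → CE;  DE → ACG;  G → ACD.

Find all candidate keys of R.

{G}; {D, E}

{G}⁺: G→ACE adds A, C, E; G→ACD adds D → {A, C, D, E, G}.
{D, E}⁺: DE→ACG adds A, C, G → {A, C, D, E, G}. Minimal: {E}⁺ = {E}; {D}⁺ = {D} — none reach the full schema.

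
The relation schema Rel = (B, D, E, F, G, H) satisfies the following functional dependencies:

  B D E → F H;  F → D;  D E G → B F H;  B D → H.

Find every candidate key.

Attributes E, G never appear on any right-hand side, so every candidate key must contain {E, G}.
{E, G}⁺ = {E, G}, which is not all of the schema, so we must add further attributes.
{D, E, G}⁺: DEG→BFH adds B, F, H → {B, D, E, F, G, H}. Minimal: {E, G}⁺ = {E, G}; {D, G}⁺ = {D, G}; {D, E}⁺ = {D, E} — none reach the full schema.
{E, F, G}⁺: F→D adds D; DEG→BFH adds B, H → {B, D, E, F, G, H}. Minimal: {F, G}⁺ = {D, F, G}; {E, G}⁺ = {E, G}; {E, F}⁺ = {D, E, F} — none reach the full schema.

{D, E, G}, {E, F, G}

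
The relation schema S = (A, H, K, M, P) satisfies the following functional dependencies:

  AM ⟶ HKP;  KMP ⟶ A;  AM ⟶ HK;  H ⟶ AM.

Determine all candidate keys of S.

{H}, {A, M}, {K, M, P}

{H}⁺: H→AM adds A, M; AM→HKP adds K, P → {A, H, K, M, P}.
{A, M}⁺: AM→HKP adds H, K, P → {A, H, K, M, P}. Minimal: {M}⁺ = {M}; {A}⁺ = {A} — none reach the full schema.
{K, M, P}⁺: KMP→A adds A; AM→HK adds H → {A, H, K, M, P}. Minimal: {M, P}⁺ = {M, P}; {K, P}⁺ = {K, P}; {K, M}⁺ = {K, M} — none reach the full schema.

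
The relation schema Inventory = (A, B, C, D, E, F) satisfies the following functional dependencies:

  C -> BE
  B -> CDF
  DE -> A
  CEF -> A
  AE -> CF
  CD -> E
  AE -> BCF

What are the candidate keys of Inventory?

{B}; {C}; {A, E}; {D, E}

{B}⁺: B→CDF adds C, D, F; CD→E adds E; DE→A adds A → {A, B, C, D, E, F}.
{C}⁺: C→BE adds B, E; B→CDF adds D, F; DE→A adds A → {A, B, C, D, E, F}.
{A, E}⁺: AE→CF adds C, F; AE→BCF adds B; B→CDF adds D → {A, B, C, D, E, F}.
{D, E}⁺: DE→A adds A; AE→CF adds C, F; AE→BCF adds B → {A, B, C, D, E, F}.
Any other superkey contains one of these as a subset, so there are no further candidate keys.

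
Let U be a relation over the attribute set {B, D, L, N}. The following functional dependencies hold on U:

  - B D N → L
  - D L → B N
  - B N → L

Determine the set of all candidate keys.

Attribute D never appears on the right-hand side of any dependency, so D must belong to every candidate key.
{D}⁺ = {D}, which is not all of the schema, so we must add further attributes.
{D, L}⁺: DL→BN adds B, N → {B, D, L, N}. Minimal: {L}⁺ = {L}; {D}⁺ = {D} — none reach the full schema.
{B, D, N}⁺: BDN→L adds L → {B, D, L, N}. Minimal: {D, N}⁺ = {D, N}; {B, N}⁺ = {B, L, N}; {B, D}⁺ = {B, D} — none reach the full schema.

DL; BDN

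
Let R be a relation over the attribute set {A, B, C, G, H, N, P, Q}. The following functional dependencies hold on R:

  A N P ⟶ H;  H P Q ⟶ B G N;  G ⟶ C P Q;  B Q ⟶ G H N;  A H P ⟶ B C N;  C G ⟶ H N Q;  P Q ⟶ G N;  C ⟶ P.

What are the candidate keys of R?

{A, G}⁺: G→CPQ adds C, P, Q; CG→HNQ adds H, N; HPQ→BGN adds B → {A, B, C, G, H, N, P, Q}. Minimal: {G}⁺ = {B, C, G, H, N, P, Q}; {A}⁺ = {A} — none reach the full schema.
{A, B, Q}⁺: BQ→GHN adds G, H, N; G→CPQ adds C, P → {A, B, C, G, H, N, P, Q}. Minimal: {B, Q}⁺ = {B, C, G, H, N, P, Q}; {A, Q}⁺ = {A, Q}; {A, B}⁺ = {A, B} — none reach the full schema.
{A, C, Q}⁺: C→P adds P; PQ→GN adds G, N; ANP→H adds H; HPQ→BGN adds B → {A, B, C, G, H, N, P, Q}. Minimal: {C, Q}⁺ = {B, C, G, H, N, P, Q}; {A, Q}⁺ = {A, Q}; {A, C}⁺ = {A, C, P} — none reach the full schema.
{A, P, Q}⁺: PQ→GN adds G, N; ANP→H adds H; HPQ→BGN adds B; G→CPQ adds C → {A, B, C, G, H, N, P, Q}. Minimal: {P, Q}⁺ = {B, C, G, H, N, P, Q}; {A, Q}⁺ = {A, Q}; {A, P}⁺ = {A, P} — none reach the full schema.
Any other superkey contains one of these as a subset, so there are no further candidate keys.

{A, G}; {A, B, Q}; {A, C, Q}; {A, P, Q}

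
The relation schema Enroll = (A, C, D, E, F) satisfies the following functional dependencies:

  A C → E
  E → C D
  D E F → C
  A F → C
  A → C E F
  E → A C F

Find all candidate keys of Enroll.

{A}⁺: A→CEF adds C, E, F; E→CD adds D → {A, C, D, E, F}.
{E}⁺: E→CD adds C, D; E→ACF adds A, F → {A, C, D, E, F}.

{A}, {E}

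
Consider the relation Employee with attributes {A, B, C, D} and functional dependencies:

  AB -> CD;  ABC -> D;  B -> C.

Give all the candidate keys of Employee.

{A, B}

Attributes A, B never appear on any right-hand side, so every candidate key must contain {A, B}.
{A, B}⁺ = {A, B, C, D}, which is all of the schema, so {A, B} is the only candidate key.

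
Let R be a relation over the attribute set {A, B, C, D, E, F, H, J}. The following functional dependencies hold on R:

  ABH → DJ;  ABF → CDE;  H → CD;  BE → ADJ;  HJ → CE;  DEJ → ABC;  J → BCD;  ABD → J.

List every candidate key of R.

{F, H, J}⁺: H→CD adds C, D; HJ→CE adds E; DEJ→ABC adds A, B → {A, B, C, D, E, F, H, J}. Minimal: {H, J}⁺ = {A, B, C, D, E, H, J}; {F, J}⁺ = {B, C, D, F, J}; {F, H}⁺ = {C, D, F, H} — none reach the full schema.
{A, B, F, H}⁺: ABH→DJ adds D, J; ABF→CDE adds C, E → {A, B, C, D, E, F, H, J}. Minimal: {B, F, H}⁺ = {B, C, D, F, H}; {A, F, H}⁺ = {A, C, D, F, H}; {A, B, H}⁺ = {A, B, C, D, E, H, J}; … — none reach the full schema.
{B, E, F, H}⁺: H→CD adds C, D; BE→ADJ adds A, J → {A, B, C, D, E, F, H, J}. Minimal: {E, F, H}⁺ = {C, D, E, F, H}; {B, F, H}⁺ = {B, C, D, F, H}; {B, E, H}⁺ = {A, B, C, D, E, H, J}; … — none reach the full schema.

FHJ, ABFH, BEFH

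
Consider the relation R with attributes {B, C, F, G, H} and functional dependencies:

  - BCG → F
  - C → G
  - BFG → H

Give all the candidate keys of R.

Attributes B, C never appear on any right-hand side, so every candidate key must contain {B, C}.
{B, C}⁺ = {B, C, F, G, H}, which is all of the schema, so {B, C} is the only candidate key.

(B, C)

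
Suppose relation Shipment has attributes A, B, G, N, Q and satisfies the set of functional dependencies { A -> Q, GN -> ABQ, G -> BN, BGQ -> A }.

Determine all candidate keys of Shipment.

G

Attribute G never appears on the right-hand side of any dependency, so G must belong to every candidate key.
{G}⁺ = {A, B, G, N, Q}, which is all of the schema, so {G} is the only candidate key.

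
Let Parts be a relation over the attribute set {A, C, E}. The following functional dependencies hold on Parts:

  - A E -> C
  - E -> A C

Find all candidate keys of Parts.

E

Attribute E never appears on the right-hand side of any dependency, so E must belong to every candidate key.
{E}⁺ = {A, C, E}, which is all of the schema, so {E} is the only candidate key.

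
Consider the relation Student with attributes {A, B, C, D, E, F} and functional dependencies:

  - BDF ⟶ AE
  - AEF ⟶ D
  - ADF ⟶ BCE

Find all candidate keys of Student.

{A, D, F}; {A, E, F}; {B, D, F}

Attribute F never appears on the right-hand side of any dependency, so F must belong to every candidate key.
{F}⁺ = {F}, which is not all of the schema, so we must add further attributes.
{A, D, F}⁺: ADF→BCE adds B, C, E → {A, B, C, D, E, F}. Minimal: {D, F}⁺ = {D, F}; {A, F}⁺ = {A, F}; {A, D}⁺ = {A, D} — none reach the full schema.
{A, E, F}⁺: AEF→D adds D; ADF→BCE adds B, C → {A, B, C, D, E, F}. Minimal: {E, F}⁺ = {E, F}; {A, F}⁺ = {A, F}; {A, E}⁺ = {A, E} — none reach the full schema.
{B, D, F}⁺: BDF→AE adds A, E; ADF→BCE adds C → {A, B, C, D, E, F}. Minimal: {D, F}⁺ = {D, F}; {B, F}⁺ = {B, F}; {B, D}⁺ = {B, D} — none reach the full schema.
Any other superkey contains one of these as a subset, so there are no further candidate keys.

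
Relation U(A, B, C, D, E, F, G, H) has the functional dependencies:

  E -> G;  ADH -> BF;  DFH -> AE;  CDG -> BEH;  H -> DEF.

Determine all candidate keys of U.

{C, H}⁺: H→DEF adds D, E, F; E→G adds G; DFH→AE adds A; CDG→BEH adds B → {A, B, C, D, E, F, G, H}. Minimal: {H}⁺ = {A, B, D, E, F, G, H}; {C}⁺ = {C} — none reach the full schema.
{C, D, E}⁺: E→G adds G; CDG→BEH adds B, H; H→DEF adds F; DFH→AE adds A → {A, B, C, D, E, F, G, H}. Minimal: {D, E}⁺ = {D, E, G}; {C, E}⁺ = {C, E, G}; {C, D}⁺ = {C, D} — none reach the full schema.
{C, D, G}⁺: CDG→BEH adds B, E, H; H→DEF adds F; DFH→AE adds A → {A, B, C, D, E, F, G, H}. Minimal: {D, G}⁺ = {D, G}; {C, G}⁺ = {C, G}; {C, D}⁺ = {C, D} — none reach the full schema.

CH, CDE, CDG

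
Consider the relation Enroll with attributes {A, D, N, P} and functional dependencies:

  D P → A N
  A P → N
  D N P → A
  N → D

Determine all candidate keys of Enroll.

(A, P), (D, P), (N, P)

Attribute P never appears on the right-hand side of any dependency, so P must belong to every candidate key.
{P}⁺ = {P}, which is not all of the schema, so we must add further attributes.
{A, P}⁺: AP→N adds N; N→D adds D → {A, D, N, P}. Minimal: {P}⁺ = {P}; {A}⁺ = {A} — none reach the full schema.
{D, P}⁺: DP→AN adds A, N → {A, D, N, P}. Minimal: {P}⁺ = {P}; {D}⁺ = {D} — none reach the full schema.
{N, P}⁺: N→D adds D; DP→AN adds A → {A, D, N, P}. Minimal: {P}⁺ = {P}; {N}⁺ = {D, N} — none reach the full schema.
Any other superkey contains one of these as a subset, so there are no further candidate keys.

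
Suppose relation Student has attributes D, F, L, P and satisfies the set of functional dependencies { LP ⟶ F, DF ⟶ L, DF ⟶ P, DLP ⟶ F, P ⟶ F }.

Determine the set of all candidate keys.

{D, F}, {D, P}

Attribute D never appears on the right-hand side of any dependency, so D must belong to every candidate key.
{D}⁺ = {D}, which is not all of the schema, so we must add further attributes.
{D, F}⁺: DF→L adds L; DF→P adds P → {D, F, L, P}. Minimal: {F}⁺ = {F}; {D}⁺ = {D} — none reach the full schema.
{D, P}⁺: P→F adds F; DF→L adds L → {D, F, L, P}. Minimal: {P}⁺ = {F, P}; {D}⁺ = {D} — none reach the full schema.
Any other superkey contains one of these as a subset, so there are no further candidate keys.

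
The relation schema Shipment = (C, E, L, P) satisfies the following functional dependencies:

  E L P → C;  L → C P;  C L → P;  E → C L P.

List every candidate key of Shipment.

(E)

Attribute E never appears on the right-hand side of any dependency, so E must belong to every candidate key.
{E}⁺ = {C, E, L, P}, which is all of the schema, so {E} is the only candidate key.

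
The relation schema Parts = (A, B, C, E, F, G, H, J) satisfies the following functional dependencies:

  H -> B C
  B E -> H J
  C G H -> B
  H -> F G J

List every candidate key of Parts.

{A, B, E}; {A, E, H}

Attributes A, E never appear on any right-hand side, so every candidate key must contain {A, E}.
{A, E}⁺ = {A, E}, which is not all of the schema, so we must add further attributes.
{A, B, E}⁺: BE→HJ adds H, J; H→FGJ adds F, G; H→BC adds C → {A, B, C, E, F, G, H, J}. Minimal: {B, E}⁺ = {B, C, E, F, G, H, J}; {A, E}⁺ = {A, E}; {A, B}⁺ = {A, B} — none reach the full schema.
{A, E, H}⁺: H→BC adds B, C; BE→HJ adds J; H→FGJ adds F, G → {A, B, C, E, F, G, H, J}. Minimal: {E, H}⁺ = {B, C, E, F, G, H, J}; {A, H}⁺ = {A, B, C, F, G, H, J}; {A, E}⁺ = {A, E} — none reach the full schema.
Any other superkey contains one of these as a subset, so there are no further candidate keys.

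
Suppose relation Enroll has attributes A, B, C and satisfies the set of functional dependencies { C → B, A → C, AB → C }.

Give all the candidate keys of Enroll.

Attribute A never appears on the right-hand side of any dependency, so A must belong to every candidate key.
{A}⁺ = {A, B, C}, which is all of the schema, so {A} is the only candidate key.

A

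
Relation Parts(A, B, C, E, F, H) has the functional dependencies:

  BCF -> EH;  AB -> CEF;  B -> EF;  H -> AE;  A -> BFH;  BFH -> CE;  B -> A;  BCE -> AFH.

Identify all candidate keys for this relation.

(A), (B), (H)

{A}⁺: A→BFH adds B, F, H; BFH→CE adds C, E → {A, B, C, E, F, H}.
{B}⁺: B→EF adds E, F; B→A adds A; AB→CEF adds C; A→BFH adds H → {A, B, C, E, F, H}.
{H}⁺: H→AE adds A, E; A→BFH adds B, F; BFH→CE adds C → {A, B, C, E, F, H}.
Any other superkey contains one of these as a subset, so there are no further candidate keys.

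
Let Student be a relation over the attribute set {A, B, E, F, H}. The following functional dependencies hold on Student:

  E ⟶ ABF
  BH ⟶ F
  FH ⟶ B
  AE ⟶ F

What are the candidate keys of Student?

EH

Attributes E, H never appear on any right-hand side, so every candidate key must contain {E, H}.
{E, H}⁺ = {A, B, E, F, H}, which is all of the schema, so {E, H} is the only candidate key.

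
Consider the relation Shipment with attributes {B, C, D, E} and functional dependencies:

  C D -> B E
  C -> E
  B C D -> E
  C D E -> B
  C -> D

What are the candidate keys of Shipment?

{C}

Attribute C never appears on the right-hand side of any dependency, so C must belong to every candidate key.
{C}⁺ = {B, C, D, E}, which is all of the schema, so {C} is the only candidate key.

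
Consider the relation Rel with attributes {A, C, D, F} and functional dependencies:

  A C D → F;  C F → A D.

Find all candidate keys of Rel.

{C, F}, {A, C, D}

Attribute C never appears on the right-hand side of any dependency, so C must belong to every candidate key.
{C}⁺ = {C}, which is not all of the schema, so we must add further attributes.
{C, F}⁺: CF→AD adds A, D → {A, C, D, F}. Minimal: {F}⁺ = {F}; {C}⁺ = {C} — none reach the full schema.
{A, C, D}⁺: ACD→F adds F → {A, C, D, F}. Minimal: {C, D}⁺ = {C, D}; {A, D}⁺ = {A, D}; {A, C}⁺ = {A, C} — none reach the full schema.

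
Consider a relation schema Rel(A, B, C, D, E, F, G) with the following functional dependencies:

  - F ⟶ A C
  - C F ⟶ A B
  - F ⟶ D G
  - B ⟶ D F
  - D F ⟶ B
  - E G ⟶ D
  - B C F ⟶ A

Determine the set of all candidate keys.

Attribute E never appears on the right-hand side of any dependency, so E must belong to every candidate key.
{E}⁺ = {E}, which is not all of the schema, so we must add further attributes.
{B, E}⁺: B→DF adds D, F; F→AC adds A, C; F→DG adds G → {A, B, C, D, E, F, G}. Minimal: {E}⁺ = {E}; {B}⁺ = {A, B, C, D, F, G} — none reach the full schema.
{E, F}⁺: F→AC adds A, C; CF→AB adds B; F→DG adds D, G → {A, B, C, D, E, F, G}. Minimal: {F}⁺ = {A, B, C, D, F, G}; {E}⁺ = {E} — none reach the full schema.
Any other superkey contains one of these as a subset, so there are no further candidate keys.

{B, E}, {E, F}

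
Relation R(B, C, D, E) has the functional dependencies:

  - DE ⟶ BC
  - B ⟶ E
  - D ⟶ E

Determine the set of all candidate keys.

{D}

Attribute D never appears on the right-hand side of any dependency, so D must belong to every candidate key.
{D}⁺ = {B, C, D, E}, which is all of the schema, so {D} is the only candidate key.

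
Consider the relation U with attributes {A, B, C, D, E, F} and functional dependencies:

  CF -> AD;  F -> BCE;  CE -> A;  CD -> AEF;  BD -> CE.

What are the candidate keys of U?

{F}⁺: F→BCE adds B, C, E; CE→A adds A; CF→AD adds D → {A, B, C, D, E, F}.
{B, D}⁺: BD→CE adds C, E; CE→A adds A; CD→AEF adds F → {A, B, C, D, E, F}.
{C, D}⁺: CD→AEF adds A, E, F; F→BCE adds B → {A, B, C, D, E, F}.
Any other superkey contains one of these as a subset, so there are no further candidate keys.

{F}, {B, D}, {C, D}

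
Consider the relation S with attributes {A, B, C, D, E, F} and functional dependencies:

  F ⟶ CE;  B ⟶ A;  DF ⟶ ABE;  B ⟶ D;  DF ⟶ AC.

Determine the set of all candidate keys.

(B, F); (D, F)

{B, F}⁺: F→CE adds C, E; B→A adds A; B→D adds D → {A, B, C, D, E, F}.
{D, F}⁺: F→CE adds C, E; DF→ABE adds A, B → {A, B, C, D, E, F}.
Any other superkey contains one of these as a subset, so there are no further candidate keys.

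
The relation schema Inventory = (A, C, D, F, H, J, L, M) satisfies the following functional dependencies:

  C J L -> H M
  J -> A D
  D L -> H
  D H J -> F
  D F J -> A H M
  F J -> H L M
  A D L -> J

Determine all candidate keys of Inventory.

CFJ, CHJ, CJL, ACDL

Attribute C never appears on the right-hand side of any dependency, so C must belong to every candidate key.
{C}⁺ = {C}, which is not all of the schema, so we must add further attributes.
{C, F, J}⁺: J→AD adds A, D; DFJ→AHM adds H, M; FJ→HLM adds L → {A, C, D, F, H, J, L, M}. Minimal: {F, J}⁺ = {A, D, F, H, J, L, M}; {C, J}⁺ = {A, C, D, J}; {C, F}⁺ = {C, F} — none reach the full schema.
{C, H, J}⁺: J→AD adds A, D; DHJ→F adds F; DFJ→AHM adds M; FJ→HLM adds L → {A, C, D, F, H, J, L, M}. Minimal: {H, J}⁺ = {A, D, F, H, J, L, M}; {C, J}⁺ = {A, C, D, J}; {C, H}⁺ = {C, H} — none reach the full schema.
{C, J, L}⁺: CJL→HM adds H, M; J→AD adds A, D; DHJ→F adds F → {A, C, D, F, H, J, L, M}. Minimal: {J, L}⁺ = {A, D, F, H, J, L, M}; {C, L}⁺ = {C, L}; {C, J}⁺ = {A, C, D, J} — none reach the full schema.
{A, C, D, L}⁺: DL→H adds H; ADL→J adds J; CJL→HM adds M; DHJ→F adds F → {A, C, D, F, H, J, L, M}. Minimal: {C, D, L}⁺ = {C, D, H, L}; {A, D, L}⁺ = {A, D, F, H, J, L, M}; {A, C, L}⁺ = {A, C, L}; … — none reach the full schema.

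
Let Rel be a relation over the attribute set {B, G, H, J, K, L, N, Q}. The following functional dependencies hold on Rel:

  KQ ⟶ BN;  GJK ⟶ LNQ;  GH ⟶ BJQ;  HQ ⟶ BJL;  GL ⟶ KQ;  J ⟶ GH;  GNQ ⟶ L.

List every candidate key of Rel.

{J}⁺: J→GH adds G, H; GH→BJQ adds B, Q; HQ→BJL adds L; GL→KQ adds K; KQ→BN adds N → {B, G, H, J, K, L, N, Q}.
{G, H}⁺: GH→BJQ adds B, J, Q; HQ→BJL adds L; GL→KQ adds K; KQ→BN adds N → {B, G, H, J, K, L, N, Q}. Minimal: {H}⁺ = {H}; {G}⁺ = {G} — none reach the full schema.
{H, Q}⁺: HQ→BJL adds B, J, L; J→GH adds G; GL→KQ adds K; KQ→BN adds N → {B, G, H, J, K, L, N, Q}. Minimal: {Q}⁺ = {Q}; {H}⁺ = {H} — none reach the full schema.
Any other superkey contains one of these as a subset, so there are no further candidate keys.

J, GH, HQ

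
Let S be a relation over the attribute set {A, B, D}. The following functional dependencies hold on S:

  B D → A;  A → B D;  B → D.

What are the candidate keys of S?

{A}⁺: A→BD adds B, D → {A, B, D}.
{B}⁺: B→D adds D; BD→A adds A → {A, B, D}.
Any other superkey contains one of these as a subset, so there are no further candidate keys.

A, B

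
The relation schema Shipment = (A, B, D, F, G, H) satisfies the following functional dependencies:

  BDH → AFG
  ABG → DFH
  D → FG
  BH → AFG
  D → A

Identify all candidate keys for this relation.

{B, D}⁺: D→FG adds F, G; D→A adds A; ABG→DFH adds H → {A, B, D, F, G, H}. Minimal: {D}⁺ = {A, D, F, G}; {B}⁺ = {B} — none reach the full schema.
{B, H}⁺: BH→AFG adds A, F, G; ABG→DFH adds D → {A, B, D, F, G, H}. Minimal: {H}⁺ = {H}; {B}⁺ = {B} — none reach the full schema.
{A, B, G}⁺: ABG→DFH adds D, F, H → {A, B, D, F, G, H}. Minimal: {B, G}⁺ = {B, G}; {A, G}⁺ = {A, G}; {A, B}⁺ = {A, B} — none reach the full schema.

{B, D}, {B, H}, {A, B, G}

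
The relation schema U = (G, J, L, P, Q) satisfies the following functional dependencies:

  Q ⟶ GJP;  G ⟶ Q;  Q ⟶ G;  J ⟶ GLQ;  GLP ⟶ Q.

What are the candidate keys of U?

(G), (J), (Q)

{G}⁺: G→Q adds Q; Q→GJP adds J, P; J→GLQ adds L → {G, J, L, P, Q}.
{J}⁺: J→GLQ adds G, L, Q; Q→GJP adds P → {G, J, L, P, Q}.
{Q}⁺: Q→GJP adds G, J, P; J→GLQ adds L → {G, J, L, P, Q}.
Any other superkey contains one of these as a subset, so there are no further candidate keys.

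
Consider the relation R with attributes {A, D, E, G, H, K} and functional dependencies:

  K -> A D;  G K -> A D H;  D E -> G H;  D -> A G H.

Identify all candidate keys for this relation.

{E, K}

Attributes E, K never appear on any right-hand side, so every candidate key must contain {E, K}.
{E, K}⁺ = {A, D, E, G, H, K}, which is all of the schema, so {E, K} is the only candidate key.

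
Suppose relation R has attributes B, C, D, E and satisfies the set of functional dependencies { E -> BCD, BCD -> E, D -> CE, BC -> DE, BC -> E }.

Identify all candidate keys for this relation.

{D}⁺: D→CE adds C, E; E→BCD adds B → {B, C, D, E}.
{E}⁺: E→BCD adds B, C, D → {B, C, D, E}.
{B, C}⁺: BC→DE adds D, E → {B, C, D, E}. Minimal: {C}⁺ = {C}; {B}⁺ = {B} — none reach the full schema.
Any other superkey contains one of these as a subset, so there are no further candidate keys.

D; E; BC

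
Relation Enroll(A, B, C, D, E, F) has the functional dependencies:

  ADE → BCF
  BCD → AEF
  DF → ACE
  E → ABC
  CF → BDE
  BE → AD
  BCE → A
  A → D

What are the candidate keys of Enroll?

{E}⁺: E→ABC adds A, B, C; BE→AD adds D; ADE→BCF adds F → {A, B, C, D, E, F}.
{A, F}⁺: A→D adds D; DF→ACE adds C, E; E→ABC adds B → {A, B, C, D, E, F}.
{C, F}⁺: CF→BDE adds B, D, E; BE→AD adds A → {A, B, C, D, E, F}.
{D, F}⁺: DF→ACE adds A, C, E; E→ABC adds B → {A, B, C, D, E, F}.
{A, B, C}⁺: A→D adds D; BCD→AEF adds E, F → {A, B, C, D, E, F}.
{B, C, D}⁺: BCD→AEF adds A, E, F → {A, B, C, D, E, F}.

E, AF, CF, DF, ABC, BCD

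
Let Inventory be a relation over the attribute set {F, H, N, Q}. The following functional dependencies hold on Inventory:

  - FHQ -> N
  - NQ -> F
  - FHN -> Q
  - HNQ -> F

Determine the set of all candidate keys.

{F, H, N}, {F, H, Q}, {H, N, Q}

{F, H, N}⁺: FHN→Q adds Q → {F, H, N, Q}. Minimal: {H, N}⁺ = {H, N}; {F, N}⁺ = {F, N}; {F, H}⁺ = {F, H} — none reach the full schema.
{F, H, Q}⁺: FHQ→N adds N → {F, H, N, Q}. Minimal: {H, Q}⁺ = {H, Q}; {F, Q}⁺ = {F, Q}; {F, H}⁺ = {F, H} — none reach the full schema.
{H, N, Q}⁺: NQ→F adds F → {F, H, N, Q}. Minimal: {N, Q}⁺ = {F, N, Q}; {H, Q}⁺ = {H, Q}; {H, N}⁺ = {H, N} — none reach the full schema.
Any other superkey contains one of these as a subset, so there are no further candidate keys.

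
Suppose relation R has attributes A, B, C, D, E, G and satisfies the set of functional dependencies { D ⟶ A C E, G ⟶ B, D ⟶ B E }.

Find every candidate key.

Attributes D, G never appear on any right-hand side, so every candidate key must contain {D, G}.
{D, G}⁺ = {A, B, C, D, E, G}, which is all of the schema, so {D, G} is the only candidate key.

DG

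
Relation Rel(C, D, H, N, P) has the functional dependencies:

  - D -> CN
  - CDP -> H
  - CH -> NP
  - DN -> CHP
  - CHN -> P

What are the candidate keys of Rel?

(D)

Attribute D never appears on the right-hand side of any dependency, so D must belong to every candidate key.
{D}⁺ = {C, D, H, N, P}, which is all of the schema, so {D} is the only candidate key.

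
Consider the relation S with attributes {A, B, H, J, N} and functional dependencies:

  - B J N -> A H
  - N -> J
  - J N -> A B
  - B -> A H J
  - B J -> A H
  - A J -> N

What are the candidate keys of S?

{B}⁺: B→AHJ adds A, H, J; AJ→N adds N → {A, B, H, J, N}.
{N}⁺: N→J adds J; JN→AB adds A, B; B→AHJ adds H → {A, B, H, J, N}.
{A, J}⁺: AJ→N adds N; JN→AB adds B; B→AHJ adds H → {A, B, H, J, N}. Minimal: {J}⁺ = {J}; {A}⁺ = {A} — none reach the full schema.

B; N; AJ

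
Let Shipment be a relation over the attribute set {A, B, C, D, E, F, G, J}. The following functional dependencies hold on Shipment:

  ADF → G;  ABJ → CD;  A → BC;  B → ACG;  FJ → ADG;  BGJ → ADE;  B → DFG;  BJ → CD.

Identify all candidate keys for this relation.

Attribute J never appears on the right-hand side of any dependency, so J must belong to every candidate key.
{J}⁺ = {J}, which is not all of the schema, so we must add further attributes.
{A, J}⁺: A→BC adds B, C; B→ACG adds G; BGJ→ADE adds D, E; B→DFG adds F → {A, B, C, D, E, F, G, J}. Minimal: {J}⁺ = {J}; {A}⁺ = {A, B, C, D, F, G} — none reach the full schema.
{B, J}⁺: B→ACG adds A, C, G; BGJ→ADE adds D, E; B→DFG adds F → {A, B, C, D, E, F, G, J}. Minimal: {J}⁺ = {J}; {B}⁺ = {A, B, C, D, F, G} — none reach the full schema.
{F, J}⁺: FJ→ADG adds A, D, G; A→BC adds B, C; BGJ→ADE adds E → {A, B, C, D, E, F, G, J}. Minimal: {J}⁺ = {J}; {F}⁺ = {F} — none reach the full schema.

(A, J); (B, J); (F, J)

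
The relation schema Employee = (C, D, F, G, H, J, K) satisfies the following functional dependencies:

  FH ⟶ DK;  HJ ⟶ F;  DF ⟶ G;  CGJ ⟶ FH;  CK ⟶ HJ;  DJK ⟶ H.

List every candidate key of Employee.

{C, K}⁺: CK→HJ adds H, J; HJ→F adds F; FH→DK adds D; DF→G adds G → {C, D, F, G, H, J, K}.
{C, F, H}⁺: FH→DK adds D, K; DF→G adds G; CK→HJ adds J → {C, D, F, G, H, J, K}.
{C, G, J}⁺: CGJ→FH adds F, H; FH→DK adds D, K → {C, D, F, G, H, J, K}.
{C, H, J}⁺: HJ→F adds F; FH→DK adds D, K; DF→G adds G → {C, D, F, G, H, J, K}.
{C, D, F, J}⁺: DF→G adds G; CGJ→FH adds H; FH→DK adds K → {C, D, F, G, H, J, K}.
Any other superkey contains one of these as a subset, so there are no further candidate keys.

(C, K), (C, F, H), (C, G, J), (C, H, J), (C, D, F, J)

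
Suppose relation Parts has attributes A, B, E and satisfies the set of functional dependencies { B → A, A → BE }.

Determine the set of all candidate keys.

{A}, {B}

{A}⁺: A→BE adds B, E → {A, B, E}.
{B}⁺: B→A adds A; A→BE adds E → {A, B, E}.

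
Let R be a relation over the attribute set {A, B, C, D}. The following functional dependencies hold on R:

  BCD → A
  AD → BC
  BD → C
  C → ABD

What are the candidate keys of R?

{C}, {A, D}, {B, D}

{C}⁺: C→ABD adds A, B, D → {A, B, C, D}.
{A, D}⁺: AD→BC adds B, C → {A, B, C, D}.
{B, D}⁺: BD→C adds C; C→ABD adds A → {A, B, C, D}.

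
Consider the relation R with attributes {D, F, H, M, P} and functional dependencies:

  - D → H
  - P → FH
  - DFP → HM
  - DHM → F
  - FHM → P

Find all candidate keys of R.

{D, M}, {D, P}

Attribute D never appears on the right-hand side of any dependency, so D must belong to every candidate key.
{D}⁺ = {D, H}, which is not all of the schema, so we must add further attributes.
{D, M}⁺: D→H adds H; DHM→F adds F; FHM→P adds P → {D, F, H, M, P}. Minimal: {M}⁺ = {M}; {D}⁺ = {D, H} — none reach the full schema.
{D, P}⁺: D→H adds H; P→FH adds F; DFP→HM adds M → {D, F, H, M, P}. Minimal: {P}⁺ = {F, H, P}; {D}⁺ = {D, H} — none reach the full schema.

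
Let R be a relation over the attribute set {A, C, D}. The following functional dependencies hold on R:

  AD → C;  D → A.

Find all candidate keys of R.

{D}⁺: D→A adds A; AD→C adds C → {A, C, D}.

{D}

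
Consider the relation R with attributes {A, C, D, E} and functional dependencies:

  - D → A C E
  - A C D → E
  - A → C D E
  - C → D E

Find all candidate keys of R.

{A}⁺: A→CDE adds C, D, E → {A, C, D, E}.
{C}⁺: C→DE adds D, E; D→ACE adds A → {A, C, D, E}.
{D}⁺: D→ACE adds A, C, E → {A, C, D, E}.

(A); (C); (D)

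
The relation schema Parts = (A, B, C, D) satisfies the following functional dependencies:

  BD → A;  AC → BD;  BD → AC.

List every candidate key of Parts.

{A, C}, {B, D}

{A, C}⁺: AC→BD adds B, D → {A, B, C, D}. Minimal: {C}⁺ = {C}; {A}⁺ = {A} — none reach the full schema.
{B, D}⁺: BD→A adds A; BD→AC adds C → {A, B, C, D}. Minimal: {D}⁺ = {D}; {B}⁺ = {B} — none reach the full schema.
Any other superkey contains one of these as a subset, so there are no further candidate keys.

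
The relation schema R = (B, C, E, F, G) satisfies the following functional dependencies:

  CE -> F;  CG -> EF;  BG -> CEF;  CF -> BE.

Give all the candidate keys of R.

(B, G), (C, G)

Attribute G never appears on the right-hand side of any dependency, so G must belong to every candidate key.
{G}⁺ = {G}, which is not all of the schema, so we must add further attributes.
{B, G}⁺: BG→CEF adds C, E, F → {B, C, E, F, G}. Minimal: {G}⁺ = {G}; {B}⁺ = {B} — none reach the full schema.
{C, G}⁺: CG→EF adds E, F; CF→BE adds B → {B, C, E, F, G}. Minimal: {G}⁺ = {G}; {C}⁺ = {C} — none reach the full schema.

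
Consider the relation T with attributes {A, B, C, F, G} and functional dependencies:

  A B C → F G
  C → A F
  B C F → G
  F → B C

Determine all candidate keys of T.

(C), (F)

{C}⁺: C→AF adds A, F; F→BC adds B; ABC→FG adds G → {A, B, C, F, G}.
{F}⁺: F→BC adds B, C; C→AF adds A; BCF→G adds G → {A, B, C, F, G}.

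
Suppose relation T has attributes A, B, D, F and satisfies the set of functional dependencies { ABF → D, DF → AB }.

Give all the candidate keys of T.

Attribute F never appears on the right-hand side of any dependency, so F must belong to every candidate key.
{F}⁺ = {F}, which is not all of the schema, so we must add further attributes.
{D, F}⁺: DF→AB adds A, B → {A, B, D, F}. Minimal: {F}⁺ = {F}; {D}⁺ = {D} — none reach the full schema.
{A, B, F}⁺: ABF→D adds D → {A, B, D, F}. Minimal: {B, F}⁺ = {B, F}; {A, F}⁺ = {A, F}; {A, B}⁺ = {A, B} — none reach the full schema.
Any other superkey contains one of these as a subset, so there are no further candidate keys.

(D, F); (A, B, F)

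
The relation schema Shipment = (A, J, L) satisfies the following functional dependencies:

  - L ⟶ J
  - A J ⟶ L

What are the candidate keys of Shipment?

{A, J}⁺: AJ→L adds L → {A, J, L}. Minimal: {J}⁺ = {J}; {A}⁺ = {A} — none reach the full schema.
{A, L}⁺: L→J adds J → {A, J, L}. Minimal: {L}⁺ = {J, L}; {A}⁺ = {A} — none reach the full schema.
Any other superkey contains one of these as a subset, so there are no further candidate keys.

(A, J), (A, L)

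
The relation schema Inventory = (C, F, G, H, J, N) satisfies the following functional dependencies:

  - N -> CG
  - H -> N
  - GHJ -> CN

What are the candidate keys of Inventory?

Attributes F, H, J never appear on any right-hand side, so every candidate key must contain {F, H, J}.
{F, H, J}⁺ = {C, F, G, H, J, N}, which is all of the schema, so {F, H, J} is the only candidate key.

(F, H, J)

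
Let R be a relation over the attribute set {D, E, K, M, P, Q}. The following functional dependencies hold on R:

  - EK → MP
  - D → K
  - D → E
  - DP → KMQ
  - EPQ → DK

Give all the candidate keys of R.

{D}⁺: D→K adds K; D→E adds E; EK→MP adds M, P; DP→KMQ adds Q → {D, E, K, M, P, Q}.
{E, K, Q}⁺: EK→MP adds M, P; EPQ→DK adds D → {D, E, K, M, P, Q}. Minimal: {K, Q}⁺ = {K, Q}; {E, Q}⁺ = {E, Q}; {E, K}⁺ = {E, K, M, P} — none reach the full schema.
{E, P, Q}⁺: EPQ→DK adds D, K; EK→MP adds M → {D, E, K, M, P, Q}. Minimal: {P, Q}⁺ = {P, Q}; {E, Q}⁺ = {E, Q}; {E, P}⁺ = {E, P} — none reach the full schema.

(D), (E, K, Q), (E, P, Q)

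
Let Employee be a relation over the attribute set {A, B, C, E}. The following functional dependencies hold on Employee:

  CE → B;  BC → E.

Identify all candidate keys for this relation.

Attributes A, C never appear on any right-hand side, so every candidate key must contain {A, C}.
{A, C}⁺ = {A, C}, which is not all of the schema, so we must add further attributes.
{A, B, C}⁺: BC→E adds E → {A, B, C, E}. Minimal: {B, C}⁺ = {B, C, E}; {A, C}⁺ = {A, C}; {A, B}⁺ = {A, B} — none reach the full schema.
{A, C, E}⁺: CE→B adds B → {A, B, C, E}. Minimal: {C, E}⁺ = {B, C, E}; {A, E}⁺ = {A, E}; {A, C}⁺ = {A, C} — none reach the full schema.

{A, B, C}, {A, C, E}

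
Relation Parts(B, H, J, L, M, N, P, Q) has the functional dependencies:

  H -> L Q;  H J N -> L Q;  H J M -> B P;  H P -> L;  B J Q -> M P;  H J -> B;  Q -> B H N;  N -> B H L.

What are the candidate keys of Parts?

Attribute J never appears on the right-hand side of any dependency, so J must belong to every candidate key.
{J}⁺ = {J}, which is not all of the schema, so we must add further attributes.
{H, J}⁺: H→LQ adds L, Q; HJ→B adds B; Q→BHN adds N; BJQ→MP adds M, P → {B, H, J, L, M, N, P, Q}. Minimal: {J}⁺ = {J}; {H}⁺ = {B, H, L, N, Q} — none reach the full schema.
{J, N}⁺: N→BHL adds B, H, L; H→LQ adds Q; BJQ→MP adds M, P → {B, H, J, L, M, N, P, Q}. Minimal: {N}⁺ = {B, H, L, N, Q}; {J}⁺ = {J} — none reach the full schema.
{J, Q}⁺: Q→BHN adds B, H, N; N→BHL adds L; BJQ→MP adds M, P → {B, H, J, L, M, N, P, Q}. Minimal: {Q}⁺ = {B, H, L, N, Q}; {J}⁺ = {J} — none reach the full schema.
Any other superkey contains one of these as a subset, so there are no further candidate keys.

{H, J}; {J, N}; {J, Q}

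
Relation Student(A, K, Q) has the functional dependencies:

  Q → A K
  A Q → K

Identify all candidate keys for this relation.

Attribute Q never appears on the right-hand side of any dependency, so Q must belong to every candidate key.
{Q}⁺ = {A, K, Q}, which is all of the schema, so {Q} is the only candidate key.

{Q}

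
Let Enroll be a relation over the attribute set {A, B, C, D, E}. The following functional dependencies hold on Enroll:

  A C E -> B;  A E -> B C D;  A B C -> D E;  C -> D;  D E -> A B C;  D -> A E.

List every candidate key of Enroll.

{C}⁺: C→D adds D; D→AE adds A, E; ACE→B adds B → {A, B, C, D, E}.
{D}⁺: D→AE adds A, E; AE→BCD adds B, C → {A, B, C, D, E}.
{A, E}⁺: AE→BCD adds B, C, D → {A, B, C, D, E}.
Any other superkey contains one of these as a subset, so there are no further candidate keys.

{C}, {D}, {A, E}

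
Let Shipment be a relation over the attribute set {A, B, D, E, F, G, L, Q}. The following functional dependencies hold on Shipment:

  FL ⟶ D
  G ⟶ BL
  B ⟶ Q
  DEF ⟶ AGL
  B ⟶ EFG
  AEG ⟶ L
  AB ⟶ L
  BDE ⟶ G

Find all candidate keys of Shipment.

{B}⁺: B→Q adds Q; B→EFG adds E, F, G; G→BL adds L; FL→D adds D; DEF→AGL adds A → {A, B, D, E, F, G, L, Q}.
{G}⁺: G→BL adds B, L; B→Q adds Q; B→EFG adds E, F; FL→D adds D; DEF→AGL adds A → {A, B, D, E, F, G, L, Q}.
{D, E, F}⁺: DEF→AGL adds A, G, L; G→BL adds B; B→Q adds Q → {A, B, D, E, F, G, L, Q}. Minimal: {E, F}⁺ = {E, F}; {D, F}⁺ = {D, F}; {D, E}⁺ = {D, E} — none reach the full schema.
{E, F, L}⁺: FL→D adds D; DEF→AGL adds A, G; G→BL adds B; B→Q adds Q → {A, B, D, E, F, G, L, Q}. Minimal: {F, L}⁺ = {D, F, L}; {E, L}⁺ = {E, L}; {E, F}⁺ = {E, F} — none reach the full schema.
Any other superkey contains one of these as a subset, so there are no further candidate keys.

{B}, {G}, {D, E, F}, {E, F, L}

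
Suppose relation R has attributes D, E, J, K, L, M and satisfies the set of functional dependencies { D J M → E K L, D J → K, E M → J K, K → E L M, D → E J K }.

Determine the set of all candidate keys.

Attribute D never appears on the right-hand side of any dependency, so D must belong to every candidate key.
{D}⁺ = {D, E, J, K, L, M}, which is all of the schema, so {D} is the only candidate key.

D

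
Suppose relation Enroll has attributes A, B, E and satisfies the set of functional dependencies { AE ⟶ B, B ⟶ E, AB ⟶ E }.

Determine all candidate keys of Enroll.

(A, B), (A, E)

Attribute A never appears on the right-hand side of any dependency, so A must belong to every candidate key.
{A}⁺ = {A}, which is not all of the schema, so we must add further attributes.
{A, B}⁺: B→E adds E → {A, B, E}. Minimal: {B}⁺ = {B, E}; {A}⁺ = {A} — none reach the full schema.
{A, E}⁺: AE→B adds B → {A, B, E}. Minimal: {E}⁺ = {E}; {A}⁺ = {A} — none reach the full schema.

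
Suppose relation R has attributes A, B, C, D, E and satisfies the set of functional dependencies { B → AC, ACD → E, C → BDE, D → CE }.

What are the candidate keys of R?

{B}⁺: B→AC adds A, C; C→BDE adds D, E → {A, B, C, D, E}.
{C}⁺: C→BDE adds B, D, E; B→AC adds A → {A, B, C, D, E}.
{D}⁺: D→CE adds C, E; C→BDE adds B; B→AC adds A → {A, B, C, D, E}.
Any other superkey contains one of these as a subset, so there are no further candidate keys.

B, C, D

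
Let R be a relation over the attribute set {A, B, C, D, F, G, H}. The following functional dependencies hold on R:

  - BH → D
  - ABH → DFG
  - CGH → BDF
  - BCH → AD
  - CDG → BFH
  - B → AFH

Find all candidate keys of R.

Attribute C never appears on the right-hand side of any dependency, so C must belong to every candidate key.
{C}⁺ = {C}, which is not all of the schema, so we must add further attributes.
{B, C}⁺: B→AFH adds A, F, H; BH→D adds D; ABH→DFG adds G → {A, B, C, D, F, G, H}. Minimal: {C}⁺ = {C}; {B}⁺ = {A, B, D, F, G, H} — none reach the full schema.
{C, D, G}⁺: CDG→BFH adds B, F, H; B→AFH adds A → {A, B, C, D, F, G, H}. Minimal: {D, G}⁺ = {D, G}; {C, G}⁺ = {C, G}; {C, D}⁺ = {C, D} — none reach the full schema.
{C, G, H}⁺: CGH→BDF adds B, D, F; BCH→AD adds A → {A, B, C, D, F, G, H}. Minimal: {G, H}⁺ = {G, H}; {C, H}⁺ = {C, H}; {C, G}⁺ = {C, G} — none reach the full schema.
Any other superkey contains one of these as a subset, so there are no further candidate keys.

{B, C}; {C, D, G}; {C, G, H}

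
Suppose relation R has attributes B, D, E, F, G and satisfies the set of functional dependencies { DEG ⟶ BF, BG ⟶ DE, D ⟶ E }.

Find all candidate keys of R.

{B, G}, {D, G}

Attribute G never appears on the right-hand side of any dependency, so G must belong to every candidate key.
{G}⁺ = {G}, which is not all of the schema, so we must add further attributes.
{B, G}⁺: BG→DE adds D, E; DEG→BF adds F → {B, D, E, F, G}.
{D, G}⁺: D→E adds E; DEG→BF adds B, F → {B, D, E, F, G}.
Any other superkey contains one of these as a subset, so there are no further candidate keys.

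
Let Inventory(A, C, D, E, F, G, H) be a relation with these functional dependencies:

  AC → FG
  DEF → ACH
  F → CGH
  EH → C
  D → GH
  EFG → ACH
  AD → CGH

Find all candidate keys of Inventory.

{A, D, E}, {D, E, F}

{A, D, E}⁺: D→GH adds G, H; AD→CGH adds C; AC→FG adds F → {A, C, D, E, F, G, H}. Minimal: {D, E}⁺ = {C, D, E, G, H}; {A, E}⁺ = {A, E}; {A, D}⁺ = {A, C, D, F, G, H} — none reach the full schema.
{D, E, F}⁺: DEF→ACH adds A, C, H; F→CGH adds G → {A, C, D, E, F, G, H}. Minimal: {E, F}⁺ = {A, C, E, F, G, H}; {D, F}⁺ = {C, D, F, G, H}; {D, E}⁺ = {C, D, E, G, H} — none reach the full schema.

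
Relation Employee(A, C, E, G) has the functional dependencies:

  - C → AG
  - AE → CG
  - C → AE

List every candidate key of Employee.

{C}; {A, E}

{C}⁺: C→AG adds A, G; C→AE adds E → {A, C, E, G}.
{A, E}⁺: AE→CG adds C, G → {A, C, E, G}. Minimal: {E}⁺ = {E}; {A}⁺ = {A} — none reach the full schema.
Any other superkey contains one of these as a subset, so there are no further candidate keys.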